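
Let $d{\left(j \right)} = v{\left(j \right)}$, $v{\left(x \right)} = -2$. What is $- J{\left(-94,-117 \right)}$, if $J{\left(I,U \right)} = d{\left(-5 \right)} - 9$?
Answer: $11$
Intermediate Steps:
$d{\left(j \right)} = -2$
$J{\left(I,U \right)} = -11$ ($J{\left(I,U \right)} = -2 - 9 = -11$)
$- J{\left(-94,-117 \right)} = \left(-1\right) \left(-11\right) = 11$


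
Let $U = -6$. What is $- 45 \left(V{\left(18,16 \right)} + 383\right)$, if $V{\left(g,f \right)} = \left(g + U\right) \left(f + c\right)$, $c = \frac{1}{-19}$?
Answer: $- \frac{491085}{19} \approx -25847.0$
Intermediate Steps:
$c = - \frac{1}{19} \approx -0.052632$
$V{\left(g,f \right)} = \left(-6 + g\right) \left(- \frac{1}{19} + f\right)$ ($V{\left(g,f \right)} = \left(g - 6\right) \left(f - \frac{1}{19}\right) = \left(-6 + g\right) \left(- \frac{1}{19} + f\right)$)
$- 45 \left(V{\left(18,16 \right)} + 383\right) = - 45 \left(\left(\frac{6}{19} - 96 - \frac{18}{19} + 16 \cdot 18\right) + 383\right) = - 45 \left(\left(\frac{6}{19} - 96 - \frac{18}{19} + 288\right) + 383\right) = - 45 \left(\frac{3636}{19} + 383\right) = \left(-45\right) \frac{10913}{19} = - \frac{491085}{19}$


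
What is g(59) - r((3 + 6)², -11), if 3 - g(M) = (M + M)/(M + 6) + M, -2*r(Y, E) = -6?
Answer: -3953/65 ≈ -60.815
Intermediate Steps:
r(Y, E) = 3 (r(Y, E) = -½*(-6) = 3)
g(M) = 3 - M - 2*M/(6 + M) (g(M) = 3 - ((M + M)/(M + 6) + M) = 3 - ((2*M)/(6 + M) + M) = 3 - (2*M/(6 + M) + M) = 3 - (M + 2*M/(6 + M)) = 3 + (-M - 2*M/(6 + M)) = 3 - M - 2*M/(6 + M))
g(59) - r((3 + 6)², -11) = (18 - 1*59² - 5*59)/(6 + 59) - 1*3 = (18 - 1*3481 - 295)/65 - 3 = (18 - 3481 - 295)/65 - 3 = (1/65)*(-3758) - 3 = -3758/65 - 3 = -3953/65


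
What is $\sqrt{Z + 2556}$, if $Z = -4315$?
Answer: $i \sqrt{1759} \approx 41.94 i$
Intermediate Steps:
$\sqrt{Z + 2556} = \sqrt{-4315 + 2556} = \sqrt{-1759} = i \sqrt{1759}$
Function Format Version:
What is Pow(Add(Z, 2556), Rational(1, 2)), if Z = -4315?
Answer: Mul(I, Pow(1759, Rational(1, 2))) ≈ Mul(41.940, I)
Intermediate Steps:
Pow(Add(Z, 2556), Rational(1, 2)) = Pow(Add(-4315, 2556), Rational(1, 2)) = Pow(-1759, Rational(1, 2)) = Mul(I, Pow(1759, Rational(1, 2)))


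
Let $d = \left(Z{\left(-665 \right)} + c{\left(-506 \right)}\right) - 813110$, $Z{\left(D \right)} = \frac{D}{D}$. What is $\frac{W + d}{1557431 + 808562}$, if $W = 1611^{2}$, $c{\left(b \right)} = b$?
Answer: $\frac{1781706}{2365993} \approx 0.75305$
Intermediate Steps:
$Z{\left(D \right)} = 1$
$W = 2595321$
$d = -813615$ ($d = \left(1 - 506\right) - 813110 = -505 - 813110 = -813615$)
$\frac{W + d}{1557431 + 808562} = \frac{2595321 - 813615}{1557431 + 808562} = \frac{1781706}{2365993}$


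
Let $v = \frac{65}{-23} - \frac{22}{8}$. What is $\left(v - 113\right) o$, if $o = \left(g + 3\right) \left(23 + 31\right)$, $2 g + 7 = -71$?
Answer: $\frac{5301774}{23} \approx 2.3051 \cdot 10^{5}$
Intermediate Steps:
$g = -39$ ($g = - \frac{7}{2} + \frac{1}{2} \left(-71\right) = - \frac{7}{2} - \frac{71}{2} = -39$)
$o = -1944$ ($o = \left(-39 + 3\right) \left(23 + 31\right) = \left(-36\right) 54 = -1944$)
$v = - \frac{513}{92}$ ($v = 65 \left(- \frac{1}{23}\right) - \frac{11}{4} = - \frac{65}{23} - \frac{11}{4} = - \frac{513}{92} \approx -5.5761$)
$\left(v - 113\right) o = \left(- \frac{513}{92} - 113\right) \left(-1944\right) = \left(- \frac{10909}{92}\right) \left(-1944\right) = \frac{5301774}{23}$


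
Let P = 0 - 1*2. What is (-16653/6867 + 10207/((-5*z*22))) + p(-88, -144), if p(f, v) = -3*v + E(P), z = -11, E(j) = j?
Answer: 172516259/395670 ≈ 436.01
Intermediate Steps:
P = -2 (P = 0 - 2 = -2)
p(f, v) = -2 - 3*v (p(f, v) = -3*v - 2 = -2 - 3*v)
(-16653/6867 + 10207/((-5*z*22))) + p(-88, -144) = (-16653/6867 + 10207/((-5*(-11)*22))) + (-2 - 3*(-144)) = (-16653*1/6867 + 10207/((55*22))) + (-2 + 432) = (-793/327 + 10207/1210) + 430 = 2378159/395670 + 430 = 172516259/395670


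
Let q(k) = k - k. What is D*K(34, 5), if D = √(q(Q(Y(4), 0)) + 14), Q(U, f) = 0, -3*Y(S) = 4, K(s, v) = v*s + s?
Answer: 204*√14 ≈ 763.30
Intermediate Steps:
K(s, v) = s + s*v (K(s, v) = s*v + s = s + s*v)
Y(S) = -4/3 (Y(S) = -⅓*4 = -4/3)
q(k) = 0
D = √14 (D = √(0 + 14) = √14 ≈ 3.7417)
D*K(34, 5) = √14*(34*(1 + 5)) = √14*(34*6) = √14*204 = 204*√14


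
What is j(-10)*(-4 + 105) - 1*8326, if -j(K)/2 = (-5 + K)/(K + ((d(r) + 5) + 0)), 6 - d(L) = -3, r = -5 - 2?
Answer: -15137/2 ≈ -7568.5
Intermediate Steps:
r = -7
d(L) = 9 (d(L) = 6 - 1*(-3) = 6 + 3 = 9)
j(K) = -2*(-5 + K)/(14 + K) (j(K) = -2*(-5 + K)/(K + ((9 + 5) + 0)) = -2*(-5 + K)/(K + (14 + 0)) = -2*(-5 + K)/(K + 14) = -2*(-5 + K)/(14 + K))
j(-10)*(-4 + 105) - 1*8326 = (2*(5 - 1*(-10))/(14 - 10))*(-4 + 105) - 1*8326 = (2*(5 + 10)/4)*101 - 8326 = (2*(1/4)*15)*101 - 8326 = (15/2)*101 - 8326 = 1515/2 - 8326 = -15137/2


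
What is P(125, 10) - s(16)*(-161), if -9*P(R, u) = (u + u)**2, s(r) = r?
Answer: 22784/9 ≈ 2531.6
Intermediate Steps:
P(R, u) = -4*u**2/9 (P(R, u) = -(u + u)**2/9 = -4*u**2/9)
P(125, 10) - s(16)*(-161) = -4/9*10**2 - 16*(-161) = -4/9*100 - 1*(-2576) = -400/9 + 2576 = 22784/9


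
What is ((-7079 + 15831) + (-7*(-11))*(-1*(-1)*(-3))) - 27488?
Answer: -18967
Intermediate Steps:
((-7079 + 15831) + (-7*(-11))*(-1*(-1)*(-3))) - 27488 = (8752 + 77*(1*(-3))) - 27488 = (8752 + 77*(-3)) - 27488 = (8752 - 231) - 27488 = 8521 - 27488 = -18967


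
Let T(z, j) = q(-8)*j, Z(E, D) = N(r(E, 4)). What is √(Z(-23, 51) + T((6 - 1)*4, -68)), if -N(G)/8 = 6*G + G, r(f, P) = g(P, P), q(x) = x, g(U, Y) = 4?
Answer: 8*√5 ≈ 17.889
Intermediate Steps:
r(f, P) = 4
N(G) = -56*G (N(G) = -8*(6*G + G) = -56*G)
Z(E, D) = -224 (Z(E, D) = -56*4 = -224)
T(z, j) = -8*j
√(Z(-23, 51) + T((6 - 1)*4, -68)) = √(-224 - 8*(-68)) = √(-224 + 544) = √320 = 8*√5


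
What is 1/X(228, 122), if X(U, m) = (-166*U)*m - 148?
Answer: -1/4617604 ≈ -2.1656e-7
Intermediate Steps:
X(U, m) = -148 - 166*U*m (X(U, m) = -166*U*m - 148 = -148 - 166*U*m)
1/X(228, 122) = 1/(-148 - 166*228*122) = 1/(-148 - 4617456) = 1/(-4617604) = -1/4617604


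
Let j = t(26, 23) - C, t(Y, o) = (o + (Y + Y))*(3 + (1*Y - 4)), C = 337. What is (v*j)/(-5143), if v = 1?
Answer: -1538/5143 ≈ -0.29905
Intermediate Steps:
t(Y, o) = (-1 + Y)*(o + 2*Y) (t(Y, o) = (o + 2*Y)*(3 + (Y - 4)) = (o + 2*Y)*(3 + (-4 + Y)) = (o + 2*Y)*(-1 + Y) = (-1 + Y)*(o + 2*Y))
j = 1538 (j = (-1*23 - 2*26 + 2*26² + 26*23) - 1*337 = (-23 - 52 + 2*676 + 598) - 337 = (-23 - 52 + 1352 + 598) - 337 = 1875 - 337 = 1538)
(v*j)/(-5143) = (1*1538)/(-5143) = 1538*(-1/5143) = -1538/5143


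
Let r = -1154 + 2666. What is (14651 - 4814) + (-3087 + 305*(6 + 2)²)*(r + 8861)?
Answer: 170469346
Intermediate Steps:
r = 1512
(14651 - 4814) + (-3087 + 305*(6 + 2)²)*(r + 8861) = (14651 - 4814) + (-3087 + 305*(6 + 2)²)*(1512 + 8861) = 9837 + (-3087 + 305*8²)*10373 = 9837 + (-3087 + 305*64)*10373 = 9837 + (-3087 + 19520)*10373 = 9837 + 16433*10373 = 9837 + 170459509 = 170469346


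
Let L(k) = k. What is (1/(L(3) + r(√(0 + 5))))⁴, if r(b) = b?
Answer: (3 + √5)⁻⁴ ≈ 0.0013304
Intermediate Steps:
(1/(L(3) + r(√(0 + 5))))⁴ = (1/(3 + √(0 + 5)))⁴ = (1/(3 + √5))⁴ = (3 + √5)⁻⁴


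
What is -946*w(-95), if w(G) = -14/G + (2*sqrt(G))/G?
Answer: -13244/95 + 1892*I*sqrt(95)/95 ≈ -139.41 + 194.11*I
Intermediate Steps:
w(G) = -14/G + 2/sqrt(G)
-946*w(-95) = -946*(-14/(-95) + 2/sqrt(-95)) = -946*(-14*(-1/95) + 2*(-I*sqrt(95)/95)) = -946*(14/95 - 2*I*sqrt(95)/95) = -13244/95 + 1892*I*sqrt(95)/95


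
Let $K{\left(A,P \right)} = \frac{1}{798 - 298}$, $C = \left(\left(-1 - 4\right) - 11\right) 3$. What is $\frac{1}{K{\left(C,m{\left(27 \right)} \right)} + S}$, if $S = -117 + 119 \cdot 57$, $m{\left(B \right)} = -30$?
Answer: $\frac{500}{3333001} \approx 0.00015001$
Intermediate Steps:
$S = 6666$ ($S = -117 + 6783 = 6666$)
$C = -48$ ($C = \left(\left(-1 - 4\right) - 11\right) 3 = \left(-5 - 11\right) 3 = \left(-16\right) 3 = -48$)
$K{\left(A,P \right)} = \frac{1}{500}$
$\frac{1}{K{\left(C,m{\left(27 \right)} \right)} + S} = \frac{1}{\frac{1}{500} + 6666} = \frac{1}{\frac{3333001}{500}} = \frac{500}{3333001}$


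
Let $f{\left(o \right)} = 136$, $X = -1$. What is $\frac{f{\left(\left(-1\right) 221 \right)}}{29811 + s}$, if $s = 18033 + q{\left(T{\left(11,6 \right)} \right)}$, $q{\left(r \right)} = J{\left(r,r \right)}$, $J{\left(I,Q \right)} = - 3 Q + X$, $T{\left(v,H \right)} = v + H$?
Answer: $\frac{17}{5974} \approx 0.0028457$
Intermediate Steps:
$T{\left(v,H \right)} = H + v$
$J{\left(I,Q \right)} = -1 - 3 Q$ ($J{\left(I,Q \right)} = - 3 Q - 1 = -1 - 3 Q$)
$q{\left(r \right)} = -1 - 3 r$
$s = 17981$ ($s = 18033 - \left(1 + 3 \left(6 + 11\right)\right) = 18033 - 52 = 17981$)
$\frac{f{\left(\left(-1\right) 221 \right)}}{29811 + s} = \frac{136}{29811 + 17981} = \frac{136}{47792} = 136 \cdot \frac{1}{47792} = \frac{17}{5974}$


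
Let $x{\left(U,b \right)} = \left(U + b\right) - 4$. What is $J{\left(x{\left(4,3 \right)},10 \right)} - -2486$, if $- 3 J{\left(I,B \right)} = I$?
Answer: $2485$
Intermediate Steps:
$x{\left(U,b \right)} = -4 + U + b$
$J{\left(I,B \right)} = - \frac{I}{3}$
$J{\left(x{\left(4,3 \right)},10 \right)} - -2486 = - \frac{-4 + 4 + 3}{3} - -2486 = \left(- \frac{1}{3}\right) 3 + 2486 = -1 + 2486 = 2485$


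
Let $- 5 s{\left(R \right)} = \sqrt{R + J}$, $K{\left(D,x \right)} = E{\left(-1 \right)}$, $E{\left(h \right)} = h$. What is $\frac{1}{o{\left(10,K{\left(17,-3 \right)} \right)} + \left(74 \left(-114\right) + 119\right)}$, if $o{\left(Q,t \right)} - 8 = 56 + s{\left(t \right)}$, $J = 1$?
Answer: $- \frac{1}{8253} \approx -0.00012117$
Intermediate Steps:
$K{\left(D,x \right)} = -1$
$s{\left(R \right)} = - \frac{\sqrt{1 + R}}{5}$ ($s{\left(R \right)} = - \frac{\sqrt{R + 1}}{5} = - \frac{\sqrt{1 + R}}{5}$)
$o{\left(Q,t \right)} = 64 - \frac{\sqrt{1 + t}}{5}$ ($o{\left(Q,t \right)} = 8 - \left(-56 + \frac{\sqrt{1 + t}}{5}\right) = 64 - \frac{\sqrt{1 + t}}{5}$)
$\frac{1}{o{\left(10,K{\left(17,-3 \right)} \right)} + \left(74 \left(-114\right) + 119\right)} = \frac{1}{\left(64 - \frac{\sqrt{1 - 1}}{5}\right) + \left(74 \left(-114\right) + 119\right)} = \frac{1}{\left(64 - \frac{\sqrt{0}}{5}\right) + \left(-8436 + 119\right)} = \frac{1}{\left(64 - 0\right) - 8317} = \frac{1}{\left(64 + 0\right) - 8317} = \frac{1}{64 - 8317} = \frac{1}{-8253} = - \frac{1}{8253}$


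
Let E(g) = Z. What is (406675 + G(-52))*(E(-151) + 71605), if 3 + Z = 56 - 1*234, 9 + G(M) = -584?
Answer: 29004000768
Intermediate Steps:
G(M) = -593 (G(M) = -9 - 584 = -593)
Z = -181 (Z = -3 + (56 - 1*234) = -3 + (56 - 234) = -3 - 178 = -181)
E(g) = -181
(406675 + G(-52))*(E(-151) + 71605) = (406675 - 593)*(-181 + 71605) = 406082*71424 = 29004000768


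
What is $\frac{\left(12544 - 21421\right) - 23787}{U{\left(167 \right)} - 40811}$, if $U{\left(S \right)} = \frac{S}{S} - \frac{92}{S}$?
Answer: $\frac{2727444}{3407681} \approx 0.80038$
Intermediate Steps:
$U{\left(S \right)} = 1 - \frac{92}{S}$
$\frac{\left(12544 - 21421\right) - 23787}{U{\left(167 \right)} - 40811} = \frac{\left(12544 - 21421\right) - 23787}{\frac{-92 + 167}{167} - 40811} = \frac{-8877 - 23787}{\frac{1}{167} \cdot 75 - 40811} = - \frac{32664}{\frac{75}{167} - 40811} = - \frac{32664}{- \frac{6815362}{167}} = \left(-32664\right) \left(- \frac{167}{6815362}\right) = \frac{2727444}{3407681}$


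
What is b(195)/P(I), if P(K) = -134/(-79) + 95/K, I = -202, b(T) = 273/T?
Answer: 111706/97815 ≈ 1.1420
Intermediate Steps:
P(K) = 134/79 + 95/K (P(K) = -134*(-1/79) + 95/K = 134/79 + 95/K)
b(195)/P(I) = (273/195)/(134/79 + 95/(-202)) = (273*(1/195))/(134/79 + 95*(-1/202)) = 7/(5*(134/79 - 95/202)) = 7/(5*(19563/15958)) = (7/5)*(15958/19563) = 111706/97815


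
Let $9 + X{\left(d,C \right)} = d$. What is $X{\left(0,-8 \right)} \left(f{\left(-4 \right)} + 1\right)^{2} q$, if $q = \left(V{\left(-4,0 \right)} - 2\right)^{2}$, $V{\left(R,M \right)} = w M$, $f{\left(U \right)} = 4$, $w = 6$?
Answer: $-900$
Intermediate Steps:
$X{\left(d,C \right)} = -9 + d$
$V{\left(R,M \right)} = 6 M$
$q = 4$ ($q = \left(6 \cdot 0 - 2\right)^{2} = \left(0 - 2\right)^{2} = \left(-2\right)^{2} = 4$)
$X{\left(0,-8 \right)} \left(f{\left(-4 \right)} + 1\right)^{2} q = \left(-9 + 0\right) \left(4 + 1\right)^{2} \cdot 4 = - 9 \cdot 5^{2} \cdot 4 = \left(-9\right) 25 \cdot 4 = \left(-225\right) 4 = -900$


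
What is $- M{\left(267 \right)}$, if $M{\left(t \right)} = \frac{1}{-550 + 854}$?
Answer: $- \frac{1}{304} \approx -0.0032895$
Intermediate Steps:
$M{\left(t \right)} = \frac{1}{304}$
$- M{\left(267 \right)} = \left(-1\right) \frac{1}{304} = - \frac{1}{304}$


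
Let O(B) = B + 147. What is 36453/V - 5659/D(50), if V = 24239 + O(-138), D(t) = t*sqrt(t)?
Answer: 36453/24248 - 5659*sqrt(2)/500 ≈ -14.503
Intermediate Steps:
D(t) = t**(3/2)
O(B) = 147 + B
V = 24248 (V = 24239 + (147 - 138) = 24239 + 9 = 24248)
36453/V - 5659/D(50) = 36453/24248 - 5659*sqrt(2)/500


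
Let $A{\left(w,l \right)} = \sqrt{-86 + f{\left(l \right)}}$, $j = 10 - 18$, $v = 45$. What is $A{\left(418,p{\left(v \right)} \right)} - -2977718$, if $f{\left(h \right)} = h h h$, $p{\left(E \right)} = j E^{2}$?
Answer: $2977718 + 23 i \sqrt{8036914934} \approx 2.9777 \cdot 10^{6} + 2.0619 \cdot 10^{6} i$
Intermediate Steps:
$j = -8$
$p{\left(E \right)} = - 8 E^{2}$
$f{\left(h \right)} = h^{3}$ ($f{\left(h \right)} = h^{2} h = h^{3}$)
$A{\left(w,l \right)} = \sqrt{-86 + l^{3}}$
$A{\left(418,p{\left(v \right)} \right)} - -2977718 = \sqrt{-86 + \left(- 8 \cdot 45^{2}\right)^{3}} - -2977718 = \sqrt{-86 + \left(\left(-8\right) 2025\right)^{3}} + 2977718 = \sqrt{-86 + \left(-16200\right)^{3}} + 2977718 = \sqrt{-86 - 4251528000000} + 2977718 = \sqrt{-4251528000086} + 2977718 = 23 i \sqrt{8036914934} + 2977718 = 2977718 + 23 i \sqrt{8036914934}$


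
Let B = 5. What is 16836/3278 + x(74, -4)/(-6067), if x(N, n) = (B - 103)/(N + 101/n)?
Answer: 9959683658/1939043535 ≈ 5.1364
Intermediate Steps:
x(N, n) = -98/(N + 101/n) (x(N, n) = (5 - 103)/(N + 101/n) = -98/(N + 101/n))
16836/3278 + x(74, -4)/(-6067) = 16836/3278 - 98*(-4)/(101 + 74*(-4))/(-6067) = 16836*(1/3278) - 98*(-4)/(101 - 296)*(-1/6067) = 8418/1639 - 98*(-4)/(-195)*(-1/6067) = 8418/1639 - 98*(-4)*(-1/195)*(-1/6067) = 8418/1639 - 392/195*(-1/6067) = 8418/1639 + 392/1183065 = 9959683658/1939043535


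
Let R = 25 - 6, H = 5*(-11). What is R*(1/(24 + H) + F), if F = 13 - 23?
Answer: -5909/31 ≈ -190.61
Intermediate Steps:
H = -55
R = 19
F = -10
R*(1/(24 + H) + F) = 19*(1/(24 - 55) - 10) = 19*(1/(-31) - 10) = 19*(-1/31 - 10) = 19*(-311/31) = -5909/31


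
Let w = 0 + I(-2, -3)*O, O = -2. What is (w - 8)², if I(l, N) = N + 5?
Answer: 144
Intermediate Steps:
I(l, N) = 5 + N
w = -4 (w = 0 + (5 - 3)*(-2) = 0 + 2*(-2) = 0 - 4 = -4)
(w - 8)² = (-4 - 8)² = (-12)² = 144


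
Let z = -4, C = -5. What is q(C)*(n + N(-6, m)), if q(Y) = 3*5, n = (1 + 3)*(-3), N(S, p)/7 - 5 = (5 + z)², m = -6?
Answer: 450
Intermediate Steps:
N(S, p) = 42 (N(S, p) = 35 + 7*(5 - 4)² = 35 + 7*1² = 35 + 7*1 = 35 + 7 = 42)
n = -12 (n = 4*(-3) = -12)
q(Y) = 15
q(C)*(n + N(-6, m)) = 15*(-12 + 42) = 15*30 = 450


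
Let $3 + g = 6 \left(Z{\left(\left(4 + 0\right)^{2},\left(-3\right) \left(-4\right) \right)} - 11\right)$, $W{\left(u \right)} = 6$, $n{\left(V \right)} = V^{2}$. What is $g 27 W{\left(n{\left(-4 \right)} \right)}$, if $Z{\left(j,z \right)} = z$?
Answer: $486$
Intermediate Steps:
$g = 3$ ($g = -3 + 6 \left(\left(-3\right) \left(-4\right) - 11\right) = -3 + 6 \left(12 - 11\right) = -3 + 6 \cdot 1 = -3 + 6 = 3$)
$g 27 W{\left(n{\left(-4 \right)} \right)} = 3 \cdot 27 \cdot 6 = 3 \cdot 162 = 486$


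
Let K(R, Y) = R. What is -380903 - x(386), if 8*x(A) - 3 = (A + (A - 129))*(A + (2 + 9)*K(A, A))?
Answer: -6025603/8 ≈ -7.5320e+5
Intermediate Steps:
x(A) = 3/8 + 3*A*(-129 + 2*A)/2 (x(A) = 3/8 + ((A + (A - 129))*(A + (2 + 9)*A))/8 = 3/8 + ((A + (-129 + A))*(A + 11*A))/8 = 3/8 + ((-129 + 2*A)*(12*A))/8 = 3/8 + (12*A*(-129 + 2*A))/8 = 3/8 + 3*A*(-129 + 2*A)/2)
-380903 - x(386) = -380903 - (3/8 + 3*386² - 387/2*386) = -380903 - (3/8 + 3*148996 - 74691) = -380903 - (3/8 + 446988 - 74691) = -380903 - 1*2978379/8 = -380903 - 2978379/8 = -6025603/8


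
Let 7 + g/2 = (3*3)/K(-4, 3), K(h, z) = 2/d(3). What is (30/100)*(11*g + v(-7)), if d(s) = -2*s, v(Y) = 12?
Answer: -1104/5 ≈ -220.80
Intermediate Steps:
K(h, z) = -⅓ (K(h, z) = 2/((-2*3)) = 2/(-6) = 2*(-⅙) = -⅓)
g = -68 (g = -14 + 2*((3*3)/(-⅓)) = -14 + 2*(9*(-3)) = -14 + 2*(-27) = -14 - 54 = -68)
(30/100)*(11*g + v(-7)) = (30/100)*(11*(-68) + 12) = (30*(1/100))*(-748 + 12) = (3/10)*(-736) = -1104/5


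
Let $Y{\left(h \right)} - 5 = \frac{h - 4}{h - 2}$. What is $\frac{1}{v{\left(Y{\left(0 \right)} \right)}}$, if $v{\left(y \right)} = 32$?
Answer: $\frac{1}{32} \approx 0.03125$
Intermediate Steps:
$Y{\left(h \right)} = 5 + \frac{-4 + h}{-2 + h}$ ($Y{\left(h \right)} = 5 + \frac{h - 4}{h - 2} = 5 + \frac{-4 + h}{-2 + h}$)
$\frac{1}{v{\left(Y{\left(0 \right)} \right)}} = \frac{1}{32}$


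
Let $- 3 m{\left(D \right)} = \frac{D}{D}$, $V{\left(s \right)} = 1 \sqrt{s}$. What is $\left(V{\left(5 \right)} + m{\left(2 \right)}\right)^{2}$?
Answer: $\frac{46}{9} - \frac{2 \sqrt{5}}{3} \approx 3.6204$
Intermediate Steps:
$V{\left(s \right)} = \sqrt{s}$
$m{\left(D \right)} = - \frac{1}{3}$ ($m{\left(D \right)} = - \frac{D \frac{1}{D}}{3} = \left(- \frac{1}{3}\right) 1 = - \frac{1}{3}$)
$\left(V{\left(5 \right)} + m{\left(2 \right)}\right)^{2} = \left(\sqrt{5} - \frac{1}{3}\right)^{2} = \left(- \frac{1}{3} + \sqrt{5}\right)^{2}$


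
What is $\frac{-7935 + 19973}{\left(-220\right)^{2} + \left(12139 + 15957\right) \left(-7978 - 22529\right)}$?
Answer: $- \frac{463}{32964472} \approx -1.4045 \cdot 10^{-5}$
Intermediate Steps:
$\frac{-7935 + 19973}{\left(-220\right)^{2} + \left(12139 + 15957\right) \left(-7978 - 22529\right)} = \frac{12038}{48400 + 28096 \left(-30507\right)} = \frac{12038}{48400 - 857124672} = \frac{12038}{-857076272} = 12038 \left(- \frac{1}{857076272}\right) = - \frac{463}{32964472}$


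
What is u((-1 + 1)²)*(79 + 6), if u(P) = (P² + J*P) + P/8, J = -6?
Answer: 0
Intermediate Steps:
u(P) = P² - 47*P/8 (u(P) = (P² - 6*P) + P/8 = P² - 47*P/8)
u((-1 + 1)²)*(79 + 6) = ((-1 + 1)²*(-47 + 8*(-1 + 1)²)/8)*(79 + 6) = ((⅛)*0²*(-47 + 8*0²))*85 = ((⅛)*0*(-47 + 8*0))*85 = ((⅛)*0*(-47 + 0))*85 = ((⅛)*0*(-47))*85 = 0*85 = 0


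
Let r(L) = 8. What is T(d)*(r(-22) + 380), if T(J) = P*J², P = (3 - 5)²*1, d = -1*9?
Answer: 125712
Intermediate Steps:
d = -9
P = 4 (P = (-2)²*1 = 4*1 = 4)
T(J) = 4*J²
T(d)*(r(-22) + 380) = (4*(-9)²)*(8 + 380) = (4*81)*388 = 324*388 = 125712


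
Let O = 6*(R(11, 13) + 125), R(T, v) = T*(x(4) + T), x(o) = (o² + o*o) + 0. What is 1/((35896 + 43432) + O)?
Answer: 1/82916 ≈ 1.2060e-5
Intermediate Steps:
x(o) = 2*o² (x(o) = (o² + o²) + 0 = 2*o² + 0 = 2*o²)
R(T, v) = T*(32 + T) (R(T, v) = T*(2*4² + T) = T*(2*16 + T) = T*(32 + T))
O = 3588 (O = 6*(11*(32 + 11) + 125) = 6*(11*43 + 125) = 6*(473 + 125) = 6*598 = 3588)
1/((35896 + 43432) + O) = 1/((35896 + 43432) + 3588) = 1/(79328 + 3588) = 1/82916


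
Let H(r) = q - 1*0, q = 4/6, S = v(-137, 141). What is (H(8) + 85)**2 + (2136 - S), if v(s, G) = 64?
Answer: 84697/9 ≈ 9410.8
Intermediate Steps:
S = 64
q = 2/3 (q = 4*(1/6) = 2/3 ≈ 0.66667)
H(r) = 2/3 (H(r) = 2/3 - 1*0 = 2/3 + 0 = 2/3)
(H(8) + 85)**2 + (2136 - S) = (2/3 + 85)**2 + (2136 - 1*64) = (257/3)**2 + (2136 - 64) = 66049/9 + 2072 = 84697/9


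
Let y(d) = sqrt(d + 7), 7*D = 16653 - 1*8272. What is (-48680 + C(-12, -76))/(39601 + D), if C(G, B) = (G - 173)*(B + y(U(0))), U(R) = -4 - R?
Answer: -20195/23799 - 1295*sqrt(3)/285588 ≈ -0.85642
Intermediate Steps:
D = 8381/7 (D = (16653 - 1*8272)/7 = (16653 - 8272)/7 = (1/7)*8381 = 8381/7 ≈ 1197.3)
y(d) = sqrt(7 + d)
C(G, B) = (-173 + G)*(B + sqrt(3)) (C(G, B) = (G - 173)*(B + sqrt(7 + (-4 - 1*0))) = (-173 + G)*(B + sqrt(7 + (-4 + 0))) = (-173 + G)*(B + sqrt(7 - 4)) = (-173 + G)*(B + sqrt(3)))
(-48680 + C(-12, -76))/(39601 + D) = (-48680 + (-173*(-76) - 173*sqrt(3) - 76*(-12) - 12*sqrt(3)))/(39601 + 8381/7) = (-48680 + (13148 - 173*sqrt(3) + 912 - 12*sqrt(3)))/(285588/7) = (-48680 + (14060 - 185*sqrt(3)))*(7/285588) = (-34620 - 185*sqrt(3))*(7/285588) = -20195/23799 - 1295*sqrt(3)/285588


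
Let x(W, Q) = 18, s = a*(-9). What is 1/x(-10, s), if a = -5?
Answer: 1/18 ≈ 0.055556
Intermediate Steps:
s = 45 (s = -5*(-9) = 45)
1/x(-10, s) = 1/18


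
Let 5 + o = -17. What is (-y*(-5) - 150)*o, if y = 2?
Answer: 3080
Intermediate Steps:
o = -22 (o = -5 - 17 = -22)
(-y*(-5) - 150)*o = (-1*2*(-5) - 150)*(-22) = (-2*(-5) - 150)*(-22) = (10 - 150)*(-22) = -140*(-22) = 3080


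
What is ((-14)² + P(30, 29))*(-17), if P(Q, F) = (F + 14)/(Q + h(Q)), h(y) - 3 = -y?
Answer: -10727/3 ≈ -3575.7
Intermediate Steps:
h(y) = 3 - y
P(Q, F) = 14/3 + F/3 (P(Q, F) = (F + 14)/(Q + (3 - Q)) = (14 + F)/3 = (14 + F)*(⅓) = 14/3 + F/3)
((-14)² + P(30, 29))*(-17) = ((-14)² + (14/3 + (⅓)*29))*(-17) = (196 + (14/3 + 29/3))*(-17) = (196 + 43/3)*(-17) = (631/3)*(-17) = -10727/3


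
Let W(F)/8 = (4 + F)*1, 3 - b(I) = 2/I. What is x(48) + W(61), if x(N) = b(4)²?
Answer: 2105/4 ≈ 526.25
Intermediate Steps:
b(I) = 3 - 2/I
x(N) = 25/4 (x(N) = (3 - 2/4)² = (3 - 2*¼)² = (3 - ½)² = (5/2)² = 25/4)
W(F) = 32 + 8*F (W(F) = 8*((4 + F)*1) = 8*(4 + F) = 32 + 8*F)
x(48) + W(61) = 25/4 + (32 + 8*61) = 25/4 + (32 + 488) = 25/4 + 520 = 2105/4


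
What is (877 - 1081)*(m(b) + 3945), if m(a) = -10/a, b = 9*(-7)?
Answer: -16901060/21 ≈ -8.0481e+5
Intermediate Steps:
b = -63
(877 - 1081)*(m(b) + 3945) = (877 - 1081)*(-10/(-63) + 3945) = -204*(-10*(-1/63) + 3945) = -204*(10/63 + 3945) = -204*248545/63 = -16901060/21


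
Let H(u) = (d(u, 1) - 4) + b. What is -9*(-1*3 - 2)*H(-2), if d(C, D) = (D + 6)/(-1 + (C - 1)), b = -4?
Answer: -1755/4 ≈ -438.75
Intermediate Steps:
d(C, D) = (6 + D)/(-2 + C) (d(C, D) = (6 + D)/(-1 + (-1 + C)) = (6 + D)/(-2 + C))
H(u) = -8 + 7/(-2 + u) (H(u) = ((6 + 1)/(-2 + u) - 4) - 4 = (7/(-2 + u) - 4) - 4 = (-4 + 7/(-2 + u)) - 4 = -8 + 7/(-2 + u))
-9*(-1*3 - 2)*H(-2) = -9*(-1*3 - 2)*(23 - 8*(-2))/(-2 - 2) = -9*(-3 - 2)*(23 + 16)/(-4) = -(-45)*(-1/4*39) = -(-45)*(-39)/4 = -9*195/4 = -1755/4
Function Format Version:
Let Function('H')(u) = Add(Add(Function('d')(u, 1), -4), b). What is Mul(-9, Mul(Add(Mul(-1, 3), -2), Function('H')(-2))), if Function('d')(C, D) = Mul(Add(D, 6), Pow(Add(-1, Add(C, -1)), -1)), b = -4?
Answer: Rational(-1755, 4) ≈ -438.75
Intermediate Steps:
Function('d')(C, D) = Mul(Pow(Add(-2, C), -1), Add(6, D)) (Function('d')(C, D) = Mul(Add(6, D), Pow(Add(-1, Add(-1, C)), -1)) = Mul(Add(6, D), Pow(Add(-2, C), -1)) = Mul(Pow(Add(-2, C), -1), Add(6, D)))
Function('H')(u) = Add(-8, Mul(7, Pow(Add(-2, u), -1))) (Function('H')(u) = Add(Add(Mul(Pow(Add(-2, u), -1), Add(6, 1)), -4), -4) = Add(Add(Mul(Pow(Add(-2, u), -1), 7), -4), -4) = Add(Add(Mul(7, Pow(Add(-2, u), -1)), -4), -4) = Add(Add(-4, Mul(7, Pow(Add(-2, u), -1))), -4) = Add(-8, Mul(7, Pow(Add(-2, u), -1))))
Mul(-9, Mul(Add(Mul(-1, 3), -2), Function('H')(-2))) = Mul(-9, Mul(Add(Mul(-1, 3), -2), Mul(Pow(Add(-2, -2), -1), Add(23, Mul(-8, -2))))) = Mul(-9, Mul(Add(-3, -2), Mul(Pow(-4, -1), Add(23, 16)))) = Mul(-9, Mul(-5, Mul(Rational(-1, 4), 39))) = Mul(-9, Mul(-5, Rational(-39, 4))) = Mul(-9, Rational(195, 4)) = Rational(-1755, 4)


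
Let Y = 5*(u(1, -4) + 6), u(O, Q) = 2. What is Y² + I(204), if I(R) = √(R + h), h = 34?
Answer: 1600 + √238 ≈ 1615.4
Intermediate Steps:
Y = 40 (Y = 5*(2 + 6) = 5*8 = 40)
I(R) = √(34 + R) (I(R) = √(R + 34) = √(34 + R))
Y² + I(204) = 40² + √(34 + 204) = 1600 + √238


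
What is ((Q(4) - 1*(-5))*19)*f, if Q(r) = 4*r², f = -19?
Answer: -24909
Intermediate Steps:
((Q(4) - 1*(-5))*19)*f = ((4*4² - 1*(-5))*19)*(-19) = ((4*16 + 5)*19)*(-19) = ((64 + 5)*19)*(-19) = (69*19)*(-19) = 1311*(-19) = -24909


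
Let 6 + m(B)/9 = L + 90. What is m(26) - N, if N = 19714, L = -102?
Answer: -19876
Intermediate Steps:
m(B) = -162 (m(B) = -54 + 9*(-102 + 90) = -54 + 9*(-12) = -54 - 108 = -162)
m(26) - N = -162 - 1*19714 = -162 - 19714 = -19876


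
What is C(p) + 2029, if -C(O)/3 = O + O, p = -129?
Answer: 2803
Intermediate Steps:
C(O) = -6*O (C(O) = -3*(O + O) = -6*O)
C(p) + 2029 = -6*(-129) + 2029 = 774 + 2029 = 2803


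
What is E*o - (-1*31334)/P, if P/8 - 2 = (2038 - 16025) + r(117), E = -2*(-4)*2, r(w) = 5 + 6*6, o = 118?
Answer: 105289421/55776 ≈ 1887.7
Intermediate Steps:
r(w) = 41 (r(w) = 5 + 36 = 41)
E = 16 (E = 8*2 = 16)
P = -111552 (P = 16 + 8*((2038 - 16025) + 41) = 16 + 8*(-13987 + 41) = 16 + 8*(-13946) = 16 - 111568 = -111552)
E*o - (-1*31334)/P = 16*118 - (-1*31334)/(-111552) = 1888 - (-31334)*(-1)/111552 = 1888 - 1*15667/55776 = 1888 - 15667/55776 = 105289421/55776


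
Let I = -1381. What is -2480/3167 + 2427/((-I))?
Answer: 4261429/4373627 ≈ 0.97435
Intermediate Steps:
-2480/3167 + 2427/((-I)) = -2480/3167 + 2427/((-1*(-1381))) = -2480*1/3167 + 2427/1381 = -2480/3167 + 2427*(1/1381) = -2480/3167 + 2427/1381 = 4261429/4373627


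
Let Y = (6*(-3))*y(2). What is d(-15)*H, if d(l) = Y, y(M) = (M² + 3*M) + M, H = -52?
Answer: 11232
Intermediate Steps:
y(M) = M² + 4*M
Y = -216 (Y = (6*(-3))*(2*(4 + 2)) = -36*6 = -18*12 = -216)
d(l) = -216
d(-15)*H = -216*(-52) = 11232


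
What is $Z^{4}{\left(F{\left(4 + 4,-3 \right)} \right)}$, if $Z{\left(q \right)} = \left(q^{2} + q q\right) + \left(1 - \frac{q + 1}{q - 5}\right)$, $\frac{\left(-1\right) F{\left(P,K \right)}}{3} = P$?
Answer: $\frac{1246561969289196816}{707281} \approx 1.7625 \cdot 10^{12}$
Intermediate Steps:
$F{\left(P,K \right)} = - 3 P$
$Z{\left(q \right)} = 1 + 2 q^{2} - \frac{1 + q}{-5 + q}$ ($Z{\left(q \right)} = \left(q^{2} + q^{2}\right) + \left(1 - \frac{1 + q}{-5 + q}\right) = 2 q^{2} + \left(1 - \frac{1 + q}{-5 + q}\right) = 1 + 2 q^{2} - \frac{1 + q}{-5 + q}$)
$Z^{4}{\left(F{\left(4 + 4,-3 \right)} \right)} = \left(\frac{2 \left(-3 + \left(- 3 \left(4 + 4\right)\right)^{3} - 5 \left(- 3 \left(4 + 4\right)\right)^{2}\right)}{-5 - 3 \left(4 + 4\right)}\right)^{4} = \left(\frac{2 \left(-3 + \left(\left(-3\right) 8\right)^{3} - 5 \left(\left(-3\right) 8\right)^{2}\right)}{-5 - 24}\right)^{4} = \left(\frac{2 \left(-3 + \left(-24\right)^{3} - 5 \left(-24\right)^{2}\right)}{-5 - 24}\right)^{4} = \left(\frac{2 \left(-3 - 13824 - 2880\right)}{-29}\right)^{4} = \left(2 \left(- \frac{1}{29}\right) \left(-3 - 13824 - 2880\right)\right)^{4} = \left(2 \left(- \frac{1}{29}\right) \left(-16707\right)\right)^{4} = \left(\frac{33414}{29}\right)^{4} = \frac{1246561969289196816}{707281}$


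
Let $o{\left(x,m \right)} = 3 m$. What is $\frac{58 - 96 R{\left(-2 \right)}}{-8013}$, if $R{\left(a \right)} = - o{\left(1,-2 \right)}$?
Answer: $\frac{518}{8013} \approx 0.064645$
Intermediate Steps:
$R{\left(a \right)} = 6$ ($R{\left(a \right)} = - 3 \left(-2\right) = \left(-1\right) \left(-6\right) = 6$)
$\frac{58 - 96 R{\left(-2 \right)}}{-8013} = \frac{58 - 576}{-8013} = \left(58 - 576\right) \left(- \frac{1}{8013}\right) = \left(-518\right) \left(- \frac{1}{8013}\right) = \frac{518}{8013}$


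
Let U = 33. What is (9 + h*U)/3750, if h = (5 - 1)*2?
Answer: 91/1250 ≈ 0.072800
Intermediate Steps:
h = 8 (h = 4*2 = 8)
(9 + h*U)/3750 = (9 + 8*33)/3750 = (9 + 264)*(1/3750) = 273*(1/3750) = 91/1250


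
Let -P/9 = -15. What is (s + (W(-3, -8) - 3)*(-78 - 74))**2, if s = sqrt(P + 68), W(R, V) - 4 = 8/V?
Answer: 203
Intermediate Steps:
P = 135 (P = -9*(-15) = 135)
W(R, V) = 4 + 8/V
s = sqrt(203) (s = sqrt(135 + 68) = sqrt(203) ≈ 14.248)
(s + (W(-3, -8) - 3)*(-78 - 74))**2 = (sqrt(203) + ((4 + 8/(-8)) - 3)*(-78 - 74))**2 = (sqrt(203) + ((4 + 8*(-1/8)) - 3)*(-152))**2 = (sqrt(203) + ((4 - 1) - 3)*(-152))**2 = (sqrt(203) + (3 - 3)*(-152))**2 = (sqrt(203) + 0*(-152))**2 = (sqrt(203) + 0)**2 = (sqrt(203))**2 = 203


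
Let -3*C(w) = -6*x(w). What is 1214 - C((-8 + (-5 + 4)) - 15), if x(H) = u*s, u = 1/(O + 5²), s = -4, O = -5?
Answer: 6072/5 ≈ 1214.4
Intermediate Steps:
u = 1/20 (u = 1/(-5 + 5²) = 1/(-5 + 25) = 1/20 ≈ 0.050000)
x(H) = -⅕ (x(H) = (1/20)*(-4) = -⅕)
C(w) = -⅖ (C(w) = -(-2)*(-1)/5 = -⅓*6/5 = -⅖)
1214 - C((-8 + (-5 + 4)) - 15) = 1214 - 1*(-⅖) = 1214 + ⅖ = 6072/5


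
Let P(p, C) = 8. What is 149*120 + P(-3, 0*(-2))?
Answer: 17888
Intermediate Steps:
149*120 + P(-3, 0*(-2)) = 149*120 + 8 = 17880 + 8 = 17888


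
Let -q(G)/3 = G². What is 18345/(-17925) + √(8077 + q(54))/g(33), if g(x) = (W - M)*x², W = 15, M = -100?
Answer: -1223/1195 + I*√671/125235 ≈ -1.0234 + 0.00020684*I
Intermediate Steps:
q(G) = -3*G²
g(x) = 115*x² (g(x) = (15 - 1*(-100))*x² = (15 + 100)*x² = 115*x²)
18345/(-17925) + √(8077 + q(54))/g(33) = 18345/(-17925) + √(8077 - 3*54²)/((115*33²)) = 18345*(-1/17925) + √(8077 - 3*2916)/((115*1089)) = -1223/1195 + √(8077 - 8748)/125235 = -1223/1195 + √(-671)*(1/125235) = -1223/1195 + (I*√671)*(1/125235) = -1223/1195 + I*√671/125235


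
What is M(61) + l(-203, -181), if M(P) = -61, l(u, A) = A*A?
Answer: 32700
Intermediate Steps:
l(u, A) = A²
M(61) + l(-203, -181) = -61 + (-181)² = -61 + 32761 = 32700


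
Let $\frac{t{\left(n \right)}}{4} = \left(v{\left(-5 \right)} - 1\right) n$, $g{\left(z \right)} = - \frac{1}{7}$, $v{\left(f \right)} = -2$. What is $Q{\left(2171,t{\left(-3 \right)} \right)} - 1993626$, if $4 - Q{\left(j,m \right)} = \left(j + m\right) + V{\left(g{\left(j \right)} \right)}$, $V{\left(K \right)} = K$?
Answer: $- \frac{13970802}{7} \approx -1.9958 \cdot 10^{6}$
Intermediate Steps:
$g{\left(z \right)} = - \frac{1}{7}$ ($g{\left(z \right)} = \left(-1\right) \frac{1}{7} = - \frac{1}{7}$)
$t{\left(n \right)} = - 12 n$ ($t{\left(n \right)} = 4 \left(-2 - 1\right) n = 4 \left(- 3 n\right) = - 12 n$)
$Q{\left(j,m \right)} = \frac{29}{7} - j - m$ ($Q{\left(j,m \right)} = 4 - \left(\left(j + m\right) - \frac{1}{7}\right) = 4 - \left(- \frac{1}{7} + j + m\right) = \frac{29}{7} - j - m$)
$Q{\left(2171,t{\left(-3 \right)} \right)} - 1993626 = \left(\frac{29}{7} - 2171 - \left(-12\right) \left(-3\right)\right) - 1993626 = \left(\frac{29}{7} - 2171 - 36\right) - 1993626 = - \frac{15420}{7} - 1993626 = - \frac{13970802}{7}$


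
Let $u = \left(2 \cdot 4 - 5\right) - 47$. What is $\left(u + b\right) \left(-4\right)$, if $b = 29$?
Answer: $60$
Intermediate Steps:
$u = -44$ ($u = \left(8 - 5\right) - 47 = 3 - 47 = -44$)
$\left(u + b\right) \left(-4\right) = \left(-44 + 29\right) \left(-4\right) = \left(-15\right) \left(-4\right) = 60$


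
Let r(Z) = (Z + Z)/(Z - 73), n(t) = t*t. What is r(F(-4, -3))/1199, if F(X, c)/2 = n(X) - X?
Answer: -80/39567 ≈ -0.0020219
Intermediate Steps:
n(t) = t²
F(X, c) = -2*X + 2*X² (F(X, c) = 2*(X² - X) = -2*X + 2*X²)
r(Z) = 2*Z/(-73 + Z) (r(Z) = (2*Z)/(-73 + Z) = 2*Z/(-73 + Z))
r(F(-4, -3))/1199 = (2*(2*(-4)*(-1 - 4))/(-73 + 2*(-4)*(-1 - 4)))/1199 = (2*(2*(-4)*(-5))/(-73 + 2*(-4)*(-5)))*(1/1199) = (2*40/(-73 + 40))*(1/1199) = (2*40/(-33))*(1/1199) = (2*40*(-1/33))*(1/1199) = -80/33*1/1199 = -80/39567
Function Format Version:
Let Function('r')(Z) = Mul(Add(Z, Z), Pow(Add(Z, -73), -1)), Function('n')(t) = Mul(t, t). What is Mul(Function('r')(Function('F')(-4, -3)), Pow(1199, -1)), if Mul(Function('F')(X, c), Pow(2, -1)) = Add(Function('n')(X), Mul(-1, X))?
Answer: Rational(-80, 39567) ≈ -0.0020219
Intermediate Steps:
Function('n')(t) = Pow(t, 2)
Function('F')(X, c) = Add(Mul(-2, X), Mul(2, Pow(X, 2))) (Function('F')(X, c) = Mul(2, Add(Pow(X, 2), Mul(-1, X))) = Add(Mul(-2, X), Mul(2, Pow(X, 2))))
Function('r')(Z) = Mul(2, Z, Pow(Add(-73, Z), -1)) (Function('r')(Z) = Mul(Mul(2, Z), Pow(Add(-73, Z), -1)) = Mul(2, Z, Pow(Add(-73, Z), -1)))
Mul(Function('r')(Function('F')(-4, -3)), Pow(1199, -1)) = Mul(Mul(2, Mul(2, -4, Add(-1, -4)), Pow(Add(-73, Mul(2, -4, Add(-1, -4))), -1)), Pow(1199, -1)) = Mul(Mul(2, Mul(2, -4, -5), Pow(Add(-73, Mul(2, -4, -5)), -1)), Rational(1, 1199)) = Mul(Mul(2, 40, Pow(Add(-73, 40), -1)), Rational(1, 1199)) = Mul(Mul(2, 40, Pow(-33, -1)), Rational(1, 1199)) = Mul(Mul(2, 40, Rational(-1, 33)), Rational(1, 1199)) = Mul(Rational(-80, 33), Rational(1, 1199)) = Rational(-80, 39567)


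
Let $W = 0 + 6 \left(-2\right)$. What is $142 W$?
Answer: $-1704$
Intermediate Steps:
$W = -12$ ($W = 0 - 12 = -12$)
$142 W = 142 \left(-12\right) = -1704$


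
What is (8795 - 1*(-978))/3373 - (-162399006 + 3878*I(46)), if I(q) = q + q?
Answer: 546568451563/3373 ≈ 1.6204e+8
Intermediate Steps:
I(q) = 2*q
(8795 - 1*(-978))/3373 - (-162399006 + 3878*I(46)) = (8795 - 1*(-978))/3373 - 3878/(1/(2*46 - 41877)) = (8795 + 978)*(1/3373) - 3878/(1/(92 - 41877)) = 9773*(1/3373) - 3878/(1/(-41785)) = 9773/3373 - 3878/(-1/41785) = 9773/3373 - 3878*(-41785) = 9773/3373 + 162042230 = 546568451563/3373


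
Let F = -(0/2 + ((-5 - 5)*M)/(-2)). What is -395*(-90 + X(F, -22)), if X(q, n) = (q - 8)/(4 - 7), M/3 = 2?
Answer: 91640/3 ≈ 30547.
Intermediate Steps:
M = 6 (M = 3*2 = 6)
F = -30 (F = -(0/2 + ((-5 - 5)*6)/(-2)) = -(0*(1/2) - 10*6*(-1/2)) = -(0 - 60*(-1/2)) = -(0 + 30) = -1*30 = -30)
X(q, n) = 8/3 - q/3 (X(q, n) = (-8 + q)/(-3) = (-8 + q)*(-1/3) = 8/3 - q/3)
-395*(-90 + X(F, -22)) = -395*(-90 + (8/3 - 1/3*(-30))) = -395*(-90 + (8/3 + 10)) = -395*(-90 + 38/3) = -395*(-232/3) = 91640/3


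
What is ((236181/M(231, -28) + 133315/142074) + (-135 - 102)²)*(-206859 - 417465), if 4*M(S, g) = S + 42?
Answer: -80220059921180762/2154789 ≈ -3.7229e+10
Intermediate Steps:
M(S, g) = 21/2 + S/4 (M(S, g) = (S + 42)/4 = (42 + S)/4 = 21/2 + S/4)
((236181/M(231, -28) + 133315/142074) + (-135 - 102)²)*(-206859 - 417465) = ((236181/(21/2 + (¼)*231) + 133315/142074) + (-135 - 102)²)*(-206859 - 417465) = ((236181/(21/2 + 231/4) + 133315*(1/142074)) + (-237)²)*(-624324) = ((236181/(273/4) + 133315/142074) + 56169)*(-624324) = ((236181*(4/273) + 133315/142074) + 56169)*(-624324) = ((314908/91 + 133315/142074) + 56169)*(-624324) = (44752370857/12928734 + 56169)*(-624324) = (770946430903/12928734)*(-624324) = -80220059921180762/2154789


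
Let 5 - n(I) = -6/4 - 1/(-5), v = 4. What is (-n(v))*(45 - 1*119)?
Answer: 2331/5 ≈ 466.20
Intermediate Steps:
n(I) = 63/10 (n(I) = 5 - (-6/4 - 1/(-5)) = 5 - (-6*¼ - 1*(-⅕)) = 5 - (-3/2 + ⅕) = 5 - 1*(-13/10) = 5 + 13/10 = 63/10)
(-n(v))*(45 - 1*119) = (-1*63/10)*(45 - 1*119) = -63*(45 - 119)/10 = -63/10*(-74) = 2331/5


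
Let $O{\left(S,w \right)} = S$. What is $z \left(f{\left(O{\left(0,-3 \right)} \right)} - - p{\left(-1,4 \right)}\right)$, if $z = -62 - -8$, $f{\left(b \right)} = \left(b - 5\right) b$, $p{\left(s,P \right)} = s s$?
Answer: $-54$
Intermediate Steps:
$p{\left(s,P \right)} = s^{2}$
$f{\left(b \right)} = b \left(-5 + b\right)$ ($f{\left(b \right)} = \left(-5 + b\right) b = b \left(-5 + b\right)$)
$z = -54$ ($z = -62 + 8 = -54$)
$z \left(f{\left(O{\left(0,-3 \right)} \right)} - - p{\left(-1,4 \right)}\right) = - 54 \left(0 \left(-5 + 0\right) + \left(\left(-1\right)^{2} - 0\right)\right) = - 54 \left(0 \left(-5\right) + \left(1 + 0\right)\right) = - 54 \left(0 + 1\right) = \left(-54\right) 1 = -54$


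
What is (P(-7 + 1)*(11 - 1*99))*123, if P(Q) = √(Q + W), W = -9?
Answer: -10824*I*√15 ≈ -41921.0*I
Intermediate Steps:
P(Q) = √(-9 + Q) (P(Q) = √(Q - 9) = √(-9 + Q))
(P(-7 + 1)*(11 - 1*99))*123 = (√(-9 + (-7 + 1))*(11 - 1*99))*123 = (√(-9 - 6)*(11 - 99))*123 = (√(-15)*(-88))*123 = ((I*√15)*(-88))*123 = -88*I*√15*123 = -10824*I*√15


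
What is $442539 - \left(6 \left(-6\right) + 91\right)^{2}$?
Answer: $439514$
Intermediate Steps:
$442539 - \left(6 \left(-6\right) + 91\right)^{2} = 442539 - \left(-36 + 91\right)^{2} = 442539 - 55^{2} = 442539 - 3025 = 439514$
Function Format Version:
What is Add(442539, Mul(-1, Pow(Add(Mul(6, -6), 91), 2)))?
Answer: 439514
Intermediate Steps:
Add(442539, Mul(-1, Pow(Add(Mul(6, -6), 91), 2))) = Add(442539, Mul(-1, Pow(Add(-36, 91), 2))) = Add(442539, Mul(-1, Pow(55, 2))) = Add(442539, Mul(-1, 3025)) = Add(442539, -3025) = 439514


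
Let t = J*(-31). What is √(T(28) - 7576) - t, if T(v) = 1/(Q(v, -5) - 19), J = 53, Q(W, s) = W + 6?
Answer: 1643 + I*√1704585/15 ≈ 1643.0 + 87.04*I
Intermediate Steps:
Q(W, s) = 6 + W
T(v) = 1/(-13 + v) (T(v) = 1/((6 + v) - 19) = 1/(-13 + v))
t = -1643 (t = 53*(-31) = -1643)
√(T(28) - 7576) - t = √(1/(-13 + 28) - 7576) - 1*(-1643) = √(1/15 - 7576) + 1643 = √(-113639/15) + 1643 = I*√1704585/15 + 1643 = 1643 + I*√1704585/15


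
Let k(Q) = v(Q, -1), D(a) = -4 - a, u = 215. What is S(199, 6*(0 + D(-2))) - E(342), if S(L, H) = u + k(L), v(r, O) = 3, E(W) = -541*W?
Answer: 185240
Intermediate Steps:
k(Q) = 3
S(L, H) = 218 (S(L, H) = 215 + 3 = 218)
S(199, 6*(0 + D(-2))) - E(342) = 218 - (-541)*342 = 218 - 1*(-185022) = 218 + 185022 = 185240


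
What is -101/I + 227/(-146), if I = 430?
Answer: -28089/15695 ≈ -1.7897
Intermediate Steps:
-101/I + 227/(-146) = -101/430 + 227/(-146) = -101*1/430 + 227*(-1/146) = -101/430 - 227/146 = -28089/15695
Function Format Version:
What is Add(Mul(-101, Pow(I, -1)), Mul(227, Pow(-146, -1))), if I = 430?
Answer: Rational(-28089, 15695) ≈ -1.7897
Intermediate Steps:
Add(Mul(-101, Pow(I, -1)), Mul(227, Pow(-146, -1))) = Add(Mul(-101, Pow(430, -1)), Mul(227, Pow(-146, -1))) = Add(Mul(-101, Rational(1, 430)), Mul(227, Rational(-1, 146))) = Add(Rational(-101, 430), Rational(-227, 146)) = Rational(-28089, 15695)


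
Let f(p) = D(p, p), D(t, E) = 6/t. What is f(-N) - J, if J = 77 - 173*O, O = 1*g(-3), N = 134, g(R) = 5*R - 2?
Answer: -202209/67 ≈ -3018.0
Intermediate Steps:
g(R) = -2 + 5*R
O = -17 (O = 1*(-2 + 5*(-3)) = 1*(-2 - 15) = 1*(-17) = -17)
f(p) = 6/p
J = 3018 (J = 77 - 173*(-17) = 77 + 2941 = 3018)
f(-N) - J = 6/((-1*134)) - 1*3018 = 6/(-134) - 3018 = 6*(-1/134) - 3018 = -3/67 - 3018 = -202209/67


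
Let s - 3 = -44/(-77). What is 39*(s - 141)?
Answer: -37518/7 ≈ -5359.7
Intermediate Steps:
s = 25/7 (s = 3 - 44/(-77) = 3 - 44*(-1/77) = 3 + 4/7 = 25/7 ≈ 3.5714)
39*(s - 141) = 39*(25/7 - 141) = 39*(-962/7) = -37518/7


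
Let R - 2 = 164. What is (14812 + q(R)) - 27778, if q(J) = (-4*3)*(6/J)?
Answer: -1076214/83 ≈ -12966.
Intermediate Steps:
R = 166 (R = 2 + 164 = 166)
q(J) = -72/J
(14812 + q(R)) - 27778 = (14812 - 72/166) - 27778 = (14812 - 72*1/166) - 27778 = (14812 - 36/83) - 27778 = 1229360/83 - 27778 = -1076214/83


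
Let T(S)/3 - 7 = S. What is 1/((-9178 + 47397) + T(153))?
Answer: 1/38699 ≈ 2.5840e-5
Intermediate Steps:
T(S) = 21 + 3*S
1/((-9178 + 47397) + T(153)) = 1/((-9178 + 47397) + (21 + 3*153)) = 1/(38219 + (21 + 459)) = 1/(38219 + 480) = 1/38699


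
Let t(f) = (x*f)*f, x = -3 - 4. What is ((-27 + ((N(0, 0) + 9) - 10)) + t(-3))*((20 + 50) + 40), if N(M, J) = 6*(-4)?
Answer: -12650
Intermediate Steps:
N(M, J) = -24
x = -7
t(f) = -7*f**2 (t(f) = (-7*f)*f = -7*f**2)
((-27 + ((N(0, 0) + 9) - 10)) + t(-3))*((20 + 50) + 40) = ((-27 + ((-24 + 9) - 10)) - 7*(-3)**2)*((20 + 50) + 40) = ((-27 + (-15 - 10)) - 7*9)*(70 + 40) = ((-27 - 25) - 63)*110 = (-52 - 63)*110 = -115*110 = -12650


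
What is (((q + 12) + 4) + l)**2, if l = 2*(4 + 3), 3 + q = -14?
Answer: 169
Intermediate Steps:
q = -17 (q = -3 - 14 = -17)
l = 14 (l = 2*7 = 14)
(((q + 12) + 4) + l)**2 = (((-17 + 12) + 4) + 14)**2 = ((-5 + 4) + 14)**2 = (-1 + 14)**2 = 13**2 = 169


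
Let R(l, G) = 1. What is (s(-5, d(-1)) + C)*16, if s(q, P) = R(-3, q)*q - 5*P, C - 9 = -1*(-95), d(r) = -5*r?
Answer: 1184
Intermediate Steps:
C = 104 (C = 9 - 1*(-95) = 9 + 95 = 104)
s(q, P) = q - 5*P (s(q, P) = 1*q - 5*P = q - 5*P)
(s(-5, d(-1)) + C)*16 = ((-5 - (-25)*(-1)) + 104)*16 = ((-5 - 5*5) + 104)*16 = ((-5 - 25) + 104)*16 = (-30 + 104)*16 = 74*16 = 1184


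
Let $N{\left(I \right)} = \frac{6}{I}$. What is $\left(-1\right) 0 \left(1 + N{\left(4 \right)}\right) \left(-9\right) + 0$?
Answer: $0$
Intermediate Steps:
$\left(-1\right) 0 \left(1 + N{\left(4 \right)}\right) \left(-9\right) + 0 = \left(-1\right) 0 \left(1 + \frac{6}{4}\right) \left(-9\right) + 0 = 0 \left(1 + 6 \cdot \frac{1}{4}\right) \left(-9\right) + 0 = 0 \left(1 + \frac{3}{2}\right) \left(-9\right) + 0 = 0 \cdot \frac{5}{2} \left(-9\right) + 0 = 0 \left(-9\right) + 0 = 0 + 0 = 0$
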